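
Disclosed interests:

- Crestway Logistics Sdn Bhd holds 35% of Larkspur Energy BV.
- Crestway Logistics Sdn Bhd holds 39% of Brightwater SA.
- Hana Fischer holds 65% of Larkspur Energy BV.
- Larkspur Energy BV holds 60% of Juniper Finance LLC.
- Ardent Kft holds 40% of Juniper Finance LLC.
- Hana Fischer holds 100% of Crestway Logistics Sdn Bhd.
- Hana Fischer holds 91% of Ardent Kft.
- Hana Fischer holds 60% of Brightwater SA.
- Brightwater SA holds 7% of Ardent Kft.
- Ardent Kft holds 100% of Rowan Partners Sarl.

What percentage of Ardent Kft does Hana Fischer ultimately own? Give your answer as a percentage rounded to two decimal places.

97.93%

Hana reaches Ardent along 3 paths.
Via Crestway → Brightwater: 100% × 39% × 7% = 2.73%.
Via Brightwater: 60% × 7% = 4.2%.
Direct stake: 91% = 91%.
Total: 2.73% + 4.2% + 91% = 97.93%.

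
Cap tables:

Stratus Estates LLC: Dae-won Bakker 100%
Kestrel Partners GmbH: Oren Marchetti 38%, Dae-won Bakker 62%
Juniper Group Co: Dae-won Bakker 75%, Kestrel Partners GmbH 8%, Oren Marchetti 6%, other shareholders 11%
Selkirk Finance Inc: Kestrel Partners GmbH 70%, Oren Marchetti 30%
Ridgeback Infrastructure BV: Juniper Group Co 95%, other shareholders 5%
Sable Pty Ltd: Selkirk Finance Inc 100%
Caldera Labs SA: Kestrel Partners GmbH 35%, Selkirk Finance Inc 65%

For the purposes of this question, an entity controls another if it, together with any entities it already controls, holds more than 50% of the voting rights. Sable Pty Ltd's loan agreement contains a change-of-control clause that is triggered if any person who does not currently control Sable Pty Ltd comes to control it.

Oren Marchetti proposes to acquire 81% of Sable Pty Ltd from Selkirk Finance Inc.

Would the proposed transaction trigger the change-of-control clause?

Yes

The purchase adds only to Oren's holdings (Selkirk's stake shrinks), so Oren is the only person who could newly come to control Sable.
Oren's largest direct stake is 38% in Kestrel, which does not meet the threshold, so Oren controls no company.
Neither Oren nor any entity Oren controls holds any voting interest in Sable.
So before the transaction, Oren does not control Sable.
After the purchase, Oren holds 81% of Sable directly, and Selkirk's stake falls to 19%.
Oren holds 81% of Sable, so Oren controls Sable.
Oren did not control Sable before and does after, so the clause is triggered.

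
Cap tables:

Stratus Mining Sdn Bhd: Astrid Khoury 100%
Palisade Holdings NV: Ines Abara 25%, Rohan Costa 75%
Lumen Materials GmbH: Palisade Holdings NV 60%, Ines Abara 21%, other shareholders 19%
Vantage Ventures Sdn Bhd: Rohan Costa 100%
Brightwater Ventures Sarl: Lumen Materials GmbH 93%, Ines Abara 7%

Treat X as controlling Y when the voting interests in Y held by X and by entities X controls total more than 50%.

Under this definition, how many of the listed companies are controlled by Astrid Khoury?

1

Astrid holds 100% of Stratus, so Astrid controls Stratus.
No other company's threshold is met.
Astrid controls 1 company.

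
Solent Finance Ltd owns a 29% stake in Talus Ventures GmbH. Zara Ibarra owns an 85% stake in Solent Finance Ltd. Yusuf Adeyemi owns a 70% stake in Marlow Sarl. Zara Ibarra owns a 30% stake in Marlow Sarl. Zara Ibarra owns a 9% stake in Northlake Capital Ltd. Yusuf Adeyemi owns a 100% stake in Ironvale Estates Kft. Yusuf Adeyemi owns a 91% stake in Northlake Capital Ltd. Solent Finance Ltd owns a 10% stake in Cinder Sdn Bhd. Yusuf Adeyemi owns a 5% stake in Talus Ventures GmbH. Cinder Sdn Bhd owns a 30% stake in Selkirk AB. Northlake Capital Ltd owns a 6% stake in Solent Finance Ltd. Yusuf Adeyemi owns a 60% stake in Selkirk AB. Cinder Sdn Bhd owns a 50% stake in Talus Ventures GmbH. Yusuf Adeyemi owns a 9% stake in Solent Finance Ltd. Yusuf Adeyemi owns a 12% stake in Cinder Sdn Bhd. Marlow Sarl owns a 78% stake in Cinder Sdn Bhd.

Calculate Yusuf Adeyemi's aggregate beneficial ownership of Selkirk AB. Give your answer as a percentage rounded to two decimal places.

Yusuf reaches Selkirk along 5 paths.
Direct stake: 60% = 60%.
Via Marlow → Cinder: 70% × 78% × 30% = 16.38%.
Via Solent → Cinder: 9% × 10% × 30% = 0.27%.
Via Northlake → Solent → Cinder: 91% × 6% × 10% × 30% = 0.1638%.
Via Cinder: 12% × 30% = 3.6%.
Total: 60% + 16.38% + 0.27% + 0.1638% + 3.6% = 80.4138%.
Rounded: 80.41%.

80.41%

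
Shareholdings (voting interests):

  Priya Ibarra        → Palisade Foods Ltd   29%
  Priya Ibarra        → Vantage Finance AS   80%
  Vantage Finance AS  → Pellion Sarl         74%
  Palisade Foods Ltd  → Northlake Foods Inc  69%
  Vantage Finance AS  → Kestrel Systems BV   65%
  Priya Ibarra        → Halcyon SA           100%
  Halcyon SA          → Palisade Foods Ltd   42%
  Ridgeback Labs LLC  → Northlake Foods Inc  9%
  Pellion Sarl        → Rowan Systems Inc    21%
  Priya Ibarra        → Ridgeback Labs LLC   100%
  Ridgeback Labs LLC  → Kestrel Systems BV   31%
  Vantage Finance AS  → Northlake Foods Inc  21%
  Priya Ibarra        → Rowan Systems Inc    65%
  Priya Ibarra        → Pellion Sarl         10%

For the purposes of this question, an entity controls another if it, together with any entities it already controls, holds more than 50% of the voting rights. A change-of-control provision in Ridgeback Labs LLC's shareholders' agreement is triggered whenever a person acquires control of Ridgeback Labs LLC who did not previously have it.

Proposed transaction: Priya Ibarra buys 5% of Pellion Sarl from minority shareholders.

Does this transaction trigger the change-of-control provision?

The purchase changes only Priya's holdings, so Priya is the only person who could newly come to control Ridgeback.
Priya holds 100% of Ridgeback, so Priya controls Ridgeback.
So Priya already controls Ridgeback before the transaction.
After the purchase, Priya's direct stake in Pellion rises to 10% + 5% = 15%.
Priya controlled Ridgeback already, so this is not a new person acquiring control; every other person's position is unchanged or reduced.
No new person acquires control, so the clause is not triggered.

No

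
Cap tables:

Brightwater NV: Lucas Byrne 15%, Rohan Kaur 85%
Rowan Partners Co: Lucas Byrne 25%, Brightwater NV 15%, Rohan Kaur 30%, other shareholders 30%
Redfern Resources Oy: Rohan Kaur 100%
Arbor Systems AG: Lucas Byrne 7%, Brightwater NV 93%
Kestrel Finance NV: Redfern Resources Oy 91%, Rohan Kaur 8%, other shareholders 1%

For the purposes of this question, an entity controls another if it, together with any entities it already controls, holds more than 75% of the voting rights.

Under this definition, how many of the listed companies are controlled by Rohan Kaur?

4

Rohan holds 85% of Brightwater, so Rohan controls Brightwater.
Rohan holds 100% of Redfern, so Rohan controls Redfern.
Brightwater holds 93% of Arbor, so Rohan controls Arbor.
Redfern and Rohan together hold 91% + 8% = 99% of Kestrel, so Rohan controls Kestrel.
No other company's threshold is met.
Rohan controls 4 companies.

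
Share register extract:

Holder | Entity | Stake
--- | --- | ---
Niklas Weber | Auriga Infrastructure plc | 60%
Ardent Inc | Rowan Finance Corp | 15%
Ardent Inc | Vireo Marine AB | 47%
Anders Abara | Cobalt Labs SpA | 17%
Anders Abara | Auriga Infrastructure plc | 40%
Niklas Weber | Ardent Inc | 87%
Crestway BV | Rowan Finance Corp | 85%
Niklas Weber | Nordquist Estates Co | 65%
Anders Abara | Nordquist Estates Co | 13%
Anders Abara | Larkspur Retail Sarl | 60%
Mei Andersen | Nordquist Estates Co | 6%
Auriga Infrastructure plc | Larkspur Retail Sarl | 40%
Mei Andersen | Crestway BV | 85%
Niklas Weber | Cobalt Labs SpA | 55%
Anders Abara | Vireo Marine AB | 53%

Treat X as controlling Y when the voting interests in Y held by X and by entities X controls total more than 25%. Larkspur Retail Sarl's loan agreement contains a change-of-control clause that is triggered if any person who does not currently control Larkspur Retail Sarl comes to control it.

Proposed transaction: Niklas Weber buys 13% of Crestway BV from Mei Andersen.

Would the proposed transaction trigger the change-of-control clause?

No

The purchase adds only to Niklas's holdings (Mei's stake shrinks), so Niklas is the only person who could newly come to control Larkspur.
Niklas holds 60% of Auriga, so Niklas controls Auriga.
Auriga holds 40% of Larkspur, so Niklas controls Larkspur.
So Niklas already controls Larkspur before the transaction.
After the purchase, Niklas holds 13% of Crestway directly, and Mei's stake falls to 72%.
Niklas controlled Larkspur already, so this is not a new person acquiring control; every other person's position is unchanged or reduced.
No new person acquires control, so the clause is not triggered.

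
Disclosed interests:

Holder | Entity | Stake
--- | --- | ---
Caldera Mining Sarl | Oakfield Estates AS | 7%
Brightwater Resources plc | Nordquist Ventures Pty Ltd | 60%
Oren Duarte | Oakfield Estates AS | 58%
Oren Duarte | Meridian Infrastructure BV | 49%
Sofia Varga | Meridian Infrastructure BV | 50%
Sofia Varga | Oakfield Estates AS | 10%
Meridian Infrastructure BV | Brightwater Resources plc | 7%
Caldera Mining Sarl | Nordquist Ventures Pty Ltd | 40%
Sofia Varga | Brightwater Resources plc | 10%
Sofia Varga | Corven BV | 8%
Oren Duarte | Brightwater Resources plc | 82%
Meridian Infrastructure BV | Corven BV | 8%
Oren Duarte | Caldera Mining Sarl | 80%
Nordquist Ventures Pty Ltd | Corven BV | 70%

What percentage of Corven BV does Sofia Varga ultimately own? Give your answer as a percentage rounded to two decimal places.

17.67%

Sofia reaches Corven along 4 paths.
Direct stake: 8% = 8%.
Via Brightwater → Nordquist: 10% × 60% × 70% = 4.2%.
Via Meridian → Brightwater → Nordquist: 50% × 7% × 60% × 70% = 1.47%.
Via Meridian: 50% × 8% = 4%.
Total: 8% + 4.2% + 1.47% + 4% = 17.67%.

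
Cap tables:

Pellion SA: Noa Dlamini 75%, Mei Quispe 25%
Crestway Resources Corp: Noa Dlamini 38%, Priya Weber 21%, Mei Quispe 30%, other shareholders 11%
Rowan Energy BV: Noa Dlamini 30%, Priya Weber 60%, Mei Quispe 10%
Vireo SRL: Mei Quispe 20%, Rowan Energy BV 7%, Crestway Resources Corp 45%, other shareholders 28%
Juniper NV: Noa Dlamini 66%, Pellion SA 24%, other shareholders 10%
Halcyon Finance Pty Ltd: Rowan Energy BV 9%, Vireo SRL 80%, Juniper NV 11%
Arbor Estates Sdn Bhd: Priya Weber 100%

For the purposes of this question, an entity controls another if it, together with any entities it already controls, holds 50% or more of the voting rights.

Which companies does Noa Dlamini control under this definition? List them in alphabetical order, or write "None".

Noa holds 75% of Pellion, so Noa controls Pellion.
Noa and Pellion together hold 66% + 24% = 90% of Juniper, so Noa controls Juniper.
No other company's threshold is met.

Juniper NV, Pellion SA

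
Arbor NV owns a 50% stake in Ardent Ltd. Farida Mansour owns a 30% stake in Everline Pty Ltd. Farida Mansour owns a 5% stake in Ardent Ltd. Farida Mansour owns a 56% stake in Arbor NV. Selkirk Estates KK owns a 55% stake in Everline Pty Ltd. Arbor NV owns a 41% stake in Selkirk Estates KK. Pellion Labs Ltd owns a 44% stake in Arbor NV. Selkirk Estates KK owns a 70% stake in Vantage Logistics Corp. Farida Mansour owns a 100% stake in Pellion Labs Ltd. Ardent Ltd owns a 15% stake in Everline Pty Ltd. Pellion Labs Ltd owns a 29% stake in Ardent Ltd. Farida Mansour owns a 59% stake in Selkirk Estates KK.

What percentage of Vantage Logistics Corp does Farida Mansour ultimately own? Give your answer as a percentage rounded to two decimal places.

70.00%

Farida reaches Vantage along 3 paths.
Via Pellion → Arbor → Selkirk: 100% × 44% × 41% × 70% = 12.628%.
Via Arbor → Selkirk: 56% × 41% × 70% = 16.072%.
Via Selkirk: 59% × 70% = 41.3%.
Total: 12.628% + 16.072% + 41.3% = 70%.
Rounded: 70.00%.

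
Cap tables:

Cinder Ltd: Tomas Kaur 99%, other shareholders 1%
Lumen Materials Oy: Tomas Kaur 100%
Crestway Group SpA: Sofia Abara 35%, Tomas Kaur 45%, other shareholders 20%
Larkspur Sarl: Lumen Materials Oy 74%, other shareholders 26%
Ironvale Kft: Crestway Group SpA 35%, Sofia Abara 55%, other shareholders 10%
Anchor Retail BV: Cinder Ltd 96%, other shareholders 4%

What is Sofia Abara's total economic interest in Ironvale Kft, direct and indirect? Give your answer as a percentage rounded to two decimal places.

Sofia reaches Ironvale along 2 paths.
Via Crestway: 35% × 35% = 12.25%.
Direct stake: 55% = 55%.
Total: 12.25% + 55% = 67.25%.

67.25%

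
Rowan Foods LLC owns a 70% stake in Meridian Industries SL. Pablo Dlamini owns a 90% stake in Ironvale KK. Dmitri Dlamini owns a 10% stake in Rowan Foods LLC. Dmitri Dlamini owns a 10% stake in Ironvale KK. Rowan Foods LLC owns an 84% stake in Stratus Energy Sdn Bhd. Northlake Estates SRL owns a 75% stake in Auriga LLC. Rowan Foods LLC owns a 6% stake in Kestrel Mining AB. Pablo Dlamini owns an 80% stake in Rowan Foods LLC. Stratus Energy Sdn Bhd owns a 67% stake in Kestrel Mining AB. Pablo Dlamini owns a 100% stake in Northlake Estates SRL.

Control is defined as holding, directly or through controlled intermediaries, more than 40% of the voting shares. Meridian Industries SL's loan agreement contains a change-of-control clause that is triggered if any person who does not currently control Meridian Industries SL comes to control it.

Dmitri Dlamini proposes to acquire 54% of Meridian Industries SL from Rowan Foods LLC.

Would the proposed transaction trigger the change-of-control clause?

Yes

The purchase adds only to Dmitri's holdings (Rowan's stake shrinks), so Dmitri is the only person who could newly come to control Meridian.
Dmitri's largest direct stake is 10% in Rowan, which does not meet the threshold, so Dmitri controls no company.
Neither Dmitri nor any entity Dmitri controls holds any voting interest in Meridian.
So before the transaction, Dmitri does not control Meridian.
After the purchase, Dmitri holds 54% of Meridian directly, and Rowan's stake falls to 16%.
Dmitri holds 54% of Meridian, so Dmitri controls Meridian.
Dmitri did not control Meridian before and does after, so the clause is triggered.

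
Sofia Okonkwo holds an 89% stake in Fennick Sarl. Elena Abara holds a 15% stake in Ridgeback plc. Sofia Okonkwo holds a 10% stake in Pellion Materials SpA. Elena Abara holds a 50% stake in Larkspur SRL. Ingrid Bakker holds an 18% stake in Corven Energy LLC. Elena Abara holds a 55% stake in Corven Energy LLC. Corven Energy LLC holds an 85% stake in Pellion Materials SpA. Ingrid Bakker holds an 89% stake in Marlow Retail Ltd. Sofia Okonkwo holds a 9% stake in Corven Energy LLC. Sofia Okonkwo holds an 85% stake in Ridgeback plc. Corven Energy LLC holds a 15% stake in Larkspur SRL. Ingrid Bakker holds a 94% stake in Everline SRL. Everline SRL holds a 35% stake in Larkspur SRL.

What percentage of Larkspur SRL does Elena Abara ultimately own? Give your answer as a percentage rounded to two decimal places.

Elena reaches Larkspur along 2 paths.
Direct stake: 50% = 50%.
Via Corven: 55% × 15% = 8.25%.
Total: 50% + 8.25% = 58.25%.

58.25%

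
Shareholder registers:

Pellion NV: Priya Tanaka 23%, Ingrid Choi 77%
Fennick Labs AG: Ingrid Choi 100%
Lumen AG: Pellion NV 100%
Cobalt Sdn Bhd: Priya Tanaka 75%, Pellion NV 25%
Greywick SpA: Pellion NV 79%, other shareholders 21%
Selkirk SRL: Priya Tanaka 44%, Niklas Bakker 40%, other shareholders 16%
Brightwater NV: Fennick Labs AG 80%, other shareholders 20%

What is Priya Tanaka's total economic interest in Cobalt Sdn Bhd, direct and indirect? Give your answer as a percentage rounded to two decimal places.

80.75%

Priya reaches Cobalt along 2 paths.
Direct stake: 75% = 75%.
Via Pellion: 23% × 25% = 5.75%.
Total: 75% + 5.75% = 80.75%.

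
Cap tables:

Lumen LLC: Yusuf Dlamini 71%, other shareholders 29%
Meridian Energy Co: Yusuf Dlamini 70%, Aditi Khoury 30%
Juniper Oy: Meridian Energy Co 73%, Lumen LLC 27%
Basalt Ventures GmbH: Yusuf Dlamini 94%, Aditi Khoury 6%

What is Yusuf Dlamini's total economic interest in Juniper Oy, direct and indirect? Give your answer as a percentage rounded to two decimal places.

70.27%

Yusuf reaches Juniper along 2 paths.
Via Meridian: 70% × 73% = 51.1%.
Via Lumen: 71% × 27% = 19.17%.
Total: 51.1% + 19.17% = 70.27%.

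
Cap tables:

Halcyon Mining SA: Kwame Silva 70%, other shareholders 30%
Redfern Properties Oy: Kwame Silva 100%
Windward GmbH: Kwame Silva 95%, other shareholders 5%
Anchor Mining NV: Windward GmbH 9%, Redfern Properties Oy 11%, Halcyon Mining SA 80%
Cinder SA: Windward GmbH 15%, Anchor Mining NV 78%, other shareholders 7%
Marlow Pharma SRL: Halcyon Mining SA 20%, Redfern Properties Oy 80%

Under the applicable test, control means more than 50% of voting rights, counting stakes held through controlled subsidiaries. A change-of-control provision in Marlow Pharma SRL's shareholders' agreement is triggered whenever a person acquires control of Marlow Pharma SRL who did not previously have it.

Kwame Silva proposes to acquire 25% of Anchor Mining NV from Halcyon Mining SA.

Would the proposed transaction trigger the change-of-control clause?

The purchase adds only to Kwame's holdings (Halcyon's stake shrinks), so Kwame is the only person who could newly come to control Marlow.
Kwame holds 100% of Redfern, so Kwame controls Redfern.
Kwame holds 70% of Halcyon, so Kwame controls Halcyon.
Halcyon and Redfern together hold 20% + 80% = 100% of Marlow, so Kwame controls Marlow.
So Kwame already controls Marlow before the transaction.
After the purchase, Kwame holds 25% of Anchor directly, and Halcyon's stake falls to 55%.
Kwame controlled Marlow already, so this is not a new person acquiring control; every other person's position is unchanged or reduced.
No new person acquires control, so the clause is not triggered.

No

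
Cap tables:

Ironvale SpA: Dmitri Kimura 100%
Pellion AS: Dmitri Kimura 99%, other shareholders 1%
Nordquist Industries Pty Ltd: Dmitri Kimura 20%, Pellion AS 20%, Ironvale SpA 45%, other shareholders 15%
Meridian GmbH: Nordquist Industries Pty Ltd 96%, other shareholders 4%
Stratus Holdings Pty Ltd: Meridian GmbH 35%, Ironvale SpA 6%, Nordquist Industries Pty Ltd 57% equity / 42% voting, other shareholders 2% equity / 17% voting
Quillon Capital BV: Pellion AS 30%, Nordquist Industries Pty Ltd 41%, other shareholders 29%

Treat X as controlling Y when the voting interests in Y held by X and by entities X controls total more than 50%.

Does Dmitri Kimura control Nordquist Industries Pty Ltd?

Dmitri holds 99% of Pellion, so Dmitri controls Pellion.
Dmitri holds 100% of Ironvale, so Dmitri controls Ironvale.
Dmitri and Pellion and Ironvale together hold 20% + 20% + 45% = 85% of Nordquist, so Dmitri controls Nordquist.

Yes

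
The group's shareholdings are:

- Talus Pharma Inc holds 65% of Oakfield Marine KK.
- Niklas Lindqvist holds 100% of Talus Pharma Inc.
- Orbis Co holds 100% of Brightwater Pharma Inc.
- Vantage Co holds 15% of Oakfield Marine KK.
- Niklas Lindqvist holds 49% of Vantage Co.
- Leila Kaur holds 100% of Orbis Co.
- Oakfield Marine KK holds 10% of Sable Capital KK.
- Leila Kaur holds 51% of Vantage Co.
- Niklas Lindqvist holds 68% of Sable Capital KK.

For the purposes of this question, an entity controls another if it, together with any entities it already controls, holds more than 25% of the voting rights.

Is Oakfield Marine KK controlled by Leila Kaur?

No

Leila holds 51% of Vantage, so Leila controls Vantage.
Leila holds 100% of Orbis, so Leila controls Orbis.
Orbis holds 100% of Brightwater, so Leila controls Brightwater.
In Oakfield, Leila's side holds only 15%, not > 25%.
So Leila does not control Oakfield.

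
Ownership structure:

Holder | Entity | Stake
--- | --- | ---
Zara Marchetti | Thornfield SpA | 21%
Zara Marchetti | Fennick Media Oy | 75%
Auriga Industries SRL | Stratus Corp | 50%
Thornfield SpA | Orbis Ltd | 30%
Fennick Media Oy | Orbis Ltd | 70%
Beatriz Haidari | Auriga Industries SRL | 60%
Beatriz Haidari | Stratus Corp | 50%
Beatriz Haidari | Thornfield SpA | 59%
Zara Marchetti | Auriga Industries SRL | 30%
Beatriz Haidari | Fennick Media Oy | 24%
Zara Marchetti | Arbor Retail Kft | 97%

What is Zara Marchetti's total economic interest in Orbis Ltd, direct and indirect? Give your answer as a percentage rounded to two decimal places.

Zara reaches Orbis along 2 paths.
Via Fennick: 75% × 70% = 52.5%.
Via Thornfield: 21% × 30% = 6.3%.
Total: 52.5% + 6.3% = 58.8%.
Rounded: 58.80%.

58.80%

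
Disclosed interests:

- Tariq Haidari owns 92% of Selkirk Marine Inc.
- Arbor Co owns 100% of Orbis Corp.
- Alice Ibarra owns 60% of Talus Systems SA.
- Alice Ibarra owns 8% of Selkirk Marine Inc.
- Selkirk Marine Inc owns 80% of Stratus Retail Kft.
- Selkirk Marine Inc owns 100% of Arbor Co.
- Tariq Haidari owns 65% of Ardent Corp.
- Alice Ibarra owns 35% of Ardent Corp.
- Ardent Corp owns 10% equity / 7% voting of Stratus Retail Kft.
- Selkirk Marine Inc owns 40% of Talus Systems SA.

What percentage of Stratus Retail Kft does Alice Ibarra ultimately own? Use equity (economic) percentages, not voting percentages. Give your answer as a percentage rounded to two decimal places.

9.90%

Alice reaches Stratus along 2 paths.
Via Ardent: 35% × 10% = 3.5%.
Via Selkirk: 8% × 80% = 6.4%.
Total: 3.5% + 6.4% = 9.9%.
Rounded: 9.90%.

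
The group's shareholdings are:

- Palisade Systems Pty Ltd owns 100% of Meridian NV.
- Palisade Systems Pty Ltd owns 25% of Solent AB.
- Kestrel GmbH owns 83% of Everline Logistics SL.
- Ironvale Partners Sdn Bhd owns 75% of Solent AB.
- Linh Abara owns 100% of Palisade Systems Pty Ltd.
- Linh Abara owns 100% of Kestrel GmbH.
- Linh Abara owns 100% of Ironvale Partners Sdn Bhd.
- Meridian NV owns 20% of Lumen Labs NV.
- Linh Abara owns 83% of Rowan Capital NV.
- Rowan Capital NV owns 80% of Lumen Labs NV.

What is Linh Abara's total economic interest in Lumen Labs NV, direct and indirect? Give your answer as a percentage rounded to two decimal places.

Linh reaches Lumen along 2 paths.
Via Palisade → Meridian: 100% × 100% × 20% = 20%.
Via Rowan: 83% × 80% = 66.4%.
Total: 20% + 66.4% = 86.4%.
Rounded: 86.40%.

86.40%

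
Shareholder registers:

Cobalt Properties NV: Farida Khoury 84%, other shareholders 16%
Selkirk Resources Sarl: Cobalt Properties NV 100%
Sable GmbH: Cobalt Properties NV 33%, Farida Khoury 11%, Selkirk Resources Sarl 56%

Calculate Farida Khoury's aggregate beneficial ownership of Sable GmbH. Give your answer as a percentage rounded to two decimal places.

85.76%

Farida reaches Sable along 3 paths.
Via Cobalt: 84% × 33% = 27.72%.
Direct stake: 11% = 11%.
Via Cobalt → Selkirk: 84% × 100% × 56% = 47.04%.
Total: 27.72% + 11% + 47.04% = 85.76%.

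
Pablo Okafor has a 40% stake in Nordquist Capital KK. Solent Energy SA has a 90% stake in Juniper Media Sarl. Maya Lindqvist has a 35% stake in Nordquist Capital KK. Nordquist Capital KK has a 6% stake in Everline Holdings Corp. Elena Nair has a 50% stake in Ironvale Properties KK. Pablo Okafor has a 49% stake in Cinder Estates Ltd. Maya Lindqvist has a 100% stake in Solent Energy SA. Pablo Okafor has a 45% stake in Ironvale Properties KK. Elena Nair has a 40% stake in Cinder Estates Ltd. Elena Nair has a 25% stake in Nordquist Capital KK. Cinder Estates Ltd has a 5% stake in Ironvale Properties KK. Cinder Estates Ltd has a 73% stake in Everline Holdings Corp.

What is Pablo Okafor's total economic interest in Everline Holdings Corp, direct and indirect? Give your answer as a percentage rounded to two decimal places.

38.17%

Pablo reaches Everline along 2 paths.
Via Nordquist: 40% × 6% = 2.4%.
Via Cinder: 49% × 73% = 35.77%.
Total: 2.4% + 35.77% = 38.17%.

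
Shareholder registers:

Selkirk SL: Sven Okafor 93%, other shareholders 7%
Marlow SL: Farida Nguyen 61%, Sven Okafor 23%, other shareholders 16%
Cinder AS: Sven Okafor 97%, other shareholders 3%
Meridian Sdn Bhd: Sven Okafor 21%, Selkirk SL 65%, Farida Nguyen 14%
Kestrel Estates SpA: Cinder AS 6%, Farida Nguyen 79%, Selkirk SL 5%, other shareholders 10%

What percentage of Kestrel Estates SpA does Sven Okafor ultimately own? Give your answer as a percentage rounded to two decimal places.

Sven reaches Kestrel along 2 paths.
Via Cinder: 97% × 6% = 5.82%.
Via Selkirk: 93% × 5% = 4.65%.
Total: 5.82% + 4.65% = 10.47%.

10.47%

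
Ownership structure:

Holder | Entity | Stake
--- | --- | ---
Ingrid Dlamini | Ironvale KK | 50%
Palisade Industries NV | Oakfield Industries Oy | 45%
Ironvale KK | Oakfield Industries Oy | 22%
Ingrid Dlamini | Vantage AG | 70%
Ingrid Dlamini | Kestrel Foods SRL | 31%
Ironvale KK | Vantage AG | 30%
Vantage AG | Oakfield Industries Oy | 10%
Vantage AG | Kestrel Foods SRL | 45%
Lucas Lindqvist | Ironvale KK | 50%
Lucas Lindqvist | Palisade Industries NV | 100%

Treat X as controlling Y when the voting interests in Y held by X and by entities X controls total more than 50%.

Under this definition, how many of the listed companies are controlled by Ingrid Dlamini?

Ingrid holds 70% of Vantage, so Ingrid controls Vantage.
Ingrid and Vantage together hold 31% + 45% = 76% of Kestrel, so Ingrid controls Kestrel.
No other company's threshold is met.
Ingrid controls 2 companies.

2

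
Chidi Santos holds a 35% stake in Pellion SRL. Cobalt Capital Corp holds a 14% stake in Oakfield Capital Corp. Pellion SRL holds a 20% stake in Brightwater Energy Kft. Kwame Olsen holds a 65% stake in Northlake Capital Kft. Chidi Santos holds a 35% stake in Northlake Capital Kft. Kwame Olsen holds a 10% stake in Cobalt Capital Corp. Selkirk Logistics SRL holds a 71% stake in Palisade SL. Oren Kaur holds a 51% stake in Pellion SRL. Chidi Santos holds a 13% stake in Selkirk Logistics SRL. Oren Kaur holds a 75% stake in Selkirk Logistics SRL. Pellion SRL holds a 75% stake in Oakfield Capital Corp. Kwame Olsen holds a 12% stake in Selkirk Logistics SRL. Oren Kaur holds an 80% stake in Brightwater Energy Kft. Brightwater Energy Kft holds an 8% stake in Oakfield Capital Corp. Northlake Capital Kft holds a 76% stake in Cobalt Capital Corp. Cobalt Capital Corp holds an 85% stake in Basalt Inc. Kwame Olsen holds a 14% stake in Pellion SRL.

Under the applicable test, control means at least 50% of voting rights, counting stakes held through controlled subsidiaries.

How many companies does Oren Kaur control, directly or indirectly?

5

Oren holds 75% of Selkirk, so Oren controls Selkirk.
Oren holds 51% of Pellion, so Oren controls Pellion.
Oren and Pellion together hold 80% + 20% = 100% of Brightwater, so Oren controls Brightwater.
Selkirk holds 71% of Palisade, so Oren controls Palisade.
Pellion and Brightwater together hold 75% + 8% = 83% of Oakfield, so Oren controls Oakfield.
No other company's threshold is met.
Oren controls 5 companies.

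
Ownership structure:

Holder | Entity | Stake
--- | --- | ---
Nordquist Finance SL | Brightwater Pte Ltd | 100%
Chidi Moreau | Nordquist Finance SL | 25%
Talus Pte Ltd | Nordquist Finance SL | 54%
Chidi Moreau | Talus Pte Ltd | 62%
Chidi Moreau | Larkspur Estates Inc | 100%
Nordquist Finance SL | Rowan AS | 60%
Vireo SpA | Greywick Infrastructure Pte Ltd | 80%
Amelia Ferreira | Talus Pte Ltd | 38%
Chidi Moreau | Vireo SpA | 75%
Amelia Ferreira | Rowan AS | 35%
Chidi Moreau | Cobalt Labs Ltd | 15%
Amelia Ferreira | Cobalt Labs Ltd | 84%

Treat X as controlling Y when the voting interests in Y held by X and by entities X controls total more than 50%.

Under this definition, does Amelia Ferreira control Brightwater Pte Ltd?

No

Amelia holds 84% of Cobalt, so Amelia controls Cobalt.
Neither Amelia nor any entity Amelia controls holds any voting interest in Brightwater.
So Amelia does not control Brightwater.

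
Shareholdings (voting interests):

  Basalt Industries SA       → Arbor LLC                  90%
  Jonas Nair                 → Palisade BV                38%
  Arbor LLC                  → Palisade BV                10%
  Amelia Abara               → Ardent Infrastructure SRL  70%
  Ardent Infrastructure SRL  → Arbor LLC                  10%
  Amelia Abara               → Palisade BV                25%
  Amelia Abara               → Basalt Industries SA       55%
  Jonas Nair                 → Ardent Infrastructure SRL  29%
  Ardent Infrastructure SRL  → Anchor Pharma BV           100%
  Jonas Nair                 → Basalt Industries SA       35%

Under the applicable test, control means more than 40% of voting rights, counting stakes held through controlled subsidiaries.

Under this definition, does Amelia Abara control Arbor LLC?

Yes

Amelia holds 70% of Ardent, so Amelia controls Ardent.
Amelia holds 55% of Basalt, so Amelia controls Basalt.
Ardent and Basalt together hold 10% + 90% = 100% of Arbor, so Amelia controls Arbor.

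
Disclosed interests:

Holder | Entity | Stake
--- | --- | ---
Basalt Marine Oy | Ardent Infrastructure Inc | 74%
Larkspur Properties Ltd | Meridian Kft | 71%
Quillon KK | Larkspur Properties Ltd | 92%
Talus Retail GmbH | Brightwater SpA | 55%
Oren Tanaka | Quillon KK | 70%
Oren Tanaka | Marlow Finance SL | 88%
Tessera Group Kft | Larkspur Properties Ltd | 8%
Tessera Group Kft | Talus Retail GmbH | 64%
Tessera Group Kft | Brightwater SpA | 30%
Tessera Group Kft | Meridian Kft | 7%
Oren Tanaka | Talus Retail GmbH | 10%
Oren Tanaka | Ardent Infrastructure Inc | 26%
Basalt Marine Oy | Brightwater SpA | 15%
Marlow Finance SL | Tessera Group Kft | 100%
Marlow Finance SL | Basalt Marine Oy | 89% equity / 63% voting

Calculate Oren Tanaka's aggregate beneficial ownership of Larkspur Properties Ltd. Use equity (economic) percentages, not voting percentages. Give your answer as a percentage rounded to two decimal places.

Oren reaches Larkspur along 2 paths.
Via Quillon: 70% × 92% = 64.4%.
Via Marlow → Tessera: 88% × 100% × 8% = 7.04%.
Total: 64.4% + 7.04% = 71.44%.

71.44%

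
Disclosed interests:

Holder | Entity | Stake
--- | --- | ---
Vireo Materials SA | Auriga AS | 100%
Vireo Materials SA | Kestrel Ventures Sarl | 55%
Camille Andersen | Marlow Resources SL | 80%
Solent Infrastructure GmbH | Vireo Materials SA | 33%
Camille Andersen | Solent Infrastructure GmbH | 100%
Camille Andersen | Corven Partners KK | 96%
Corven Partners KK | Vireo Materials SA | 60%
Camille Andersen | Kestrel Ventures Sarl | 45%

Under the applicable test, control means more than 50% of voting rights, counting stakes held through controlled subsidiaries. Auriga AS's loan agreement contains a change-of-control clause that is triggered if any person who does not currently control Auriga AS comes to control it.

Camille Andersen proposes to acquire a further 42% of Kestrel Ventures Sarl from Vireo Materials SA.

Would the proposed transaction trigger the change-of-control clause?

The purchase adds only to Camille's holdings (Vireo's stake shrinks), so Camille is the only person who could newly come to control Auriga.
Camille holds 100% of Solent, so Camille controls Solent.
Camille holds 96% of Corven, so Camille controls Corven.
Solent and Corven together hold 33% + 60% = 93% of Vireo, so Camille controls Vireo.
Vireo holds 100% of Auriga, so Camille controls Auriga.
So Camille already controls Auriga before the transaction.
After the purchase, Camille's direct stake in Kestrel rises to 45% + 42% = 87%, and Vireo's stake falls to 13%.
Camille controlled Auriga already, so this is not a new person acquiring control; every other person's position is unchanged or reduced.
No new person acquires control, so the clause is not triggered.

No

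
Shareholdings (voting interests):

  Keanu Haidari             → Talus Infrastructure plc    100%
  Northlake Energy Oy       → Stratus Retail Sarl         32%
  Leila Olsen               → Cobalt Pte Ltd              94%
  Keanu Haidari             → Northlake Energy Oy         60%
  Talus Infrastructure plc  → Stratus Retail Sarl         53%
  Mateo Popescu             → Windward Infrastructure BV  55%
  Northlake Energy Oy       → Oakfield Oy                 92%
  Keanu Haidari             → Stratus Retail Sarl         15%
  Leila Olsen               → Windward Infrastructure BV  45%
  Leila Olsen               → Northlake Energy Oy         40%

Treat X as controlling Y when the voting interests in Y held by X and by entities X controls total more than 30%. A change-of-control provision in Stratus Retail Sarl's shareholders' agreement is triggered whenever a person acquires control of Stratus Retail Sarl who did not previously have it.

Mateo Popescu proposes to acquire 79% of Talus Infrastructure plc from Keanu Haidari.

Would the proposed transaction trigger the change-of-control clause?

Yes

The purchase adds only to Mateo's holdings (Keanu's stake shrinks), so Mateo is the only person who could newly come to control Stratus.
Mateo holds 55% of Windward, so Mateo controls Windward.
Neither Mateo nor any entity Mateo controls holds any voting interest in Stratus.
So before the transaction, Mateo does not control Stratus.
After the purchase, Mateo holds 79% of Talus directly, and Keanu's stake falls to 21%.
Mateo holds 79% of Talus, so Mateo controls Talus.
Talus holds 53% of Stratus, so Mateo controls Stratus.
Mateo did not control Stratus before and does after, so the clause is triggered.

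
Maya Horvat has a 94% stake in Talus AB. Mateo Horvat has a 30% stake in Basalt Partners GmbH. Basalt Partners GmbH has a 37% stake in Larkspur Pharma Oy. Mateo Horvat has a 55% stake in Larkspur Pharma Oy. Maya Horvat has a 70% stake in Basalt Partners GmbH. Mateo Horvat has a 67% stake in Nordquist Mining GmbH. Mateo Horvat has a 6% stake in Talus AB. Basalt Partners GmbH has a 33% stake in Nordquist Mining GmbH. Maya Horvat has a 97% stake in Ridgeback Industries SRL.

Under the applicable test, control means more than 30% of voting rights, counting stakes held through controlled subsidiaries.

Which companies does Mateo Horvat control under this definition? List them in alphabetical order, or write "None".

Larkspur Pharma Oy, Nordquist Mining GmbH

Mateo holds 67% of Nordquist, so Mateo controls Nordquist.
Mateo holds 55% of Larkspur, so Mateo controls Larkspur.
No other company's threshold is met.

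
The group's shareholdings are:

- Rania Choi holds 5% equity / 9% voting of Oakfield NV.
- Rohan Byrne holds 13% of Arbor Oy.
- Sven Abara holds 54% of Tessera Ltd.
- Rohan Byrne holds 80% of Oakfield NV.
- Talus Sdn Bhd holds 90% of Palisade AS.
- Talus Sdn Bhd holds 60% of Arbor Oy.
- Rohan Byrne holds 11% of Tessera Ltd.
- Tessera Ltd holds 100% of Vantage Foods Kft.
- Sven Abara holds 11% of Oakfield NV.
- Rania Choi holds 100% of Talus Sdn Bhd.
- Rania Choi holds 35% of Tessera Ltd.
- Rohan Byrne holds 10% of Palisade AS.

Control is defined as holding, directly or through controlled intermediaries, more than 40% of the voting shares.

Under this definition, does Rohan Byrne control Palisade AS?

No

Rohan holds 80% of Oakfield, so Rohan controls Oakfield.
In Palisade, Rohan's side holds only 10%, not > 40%.
So Rohan does not control Palisade.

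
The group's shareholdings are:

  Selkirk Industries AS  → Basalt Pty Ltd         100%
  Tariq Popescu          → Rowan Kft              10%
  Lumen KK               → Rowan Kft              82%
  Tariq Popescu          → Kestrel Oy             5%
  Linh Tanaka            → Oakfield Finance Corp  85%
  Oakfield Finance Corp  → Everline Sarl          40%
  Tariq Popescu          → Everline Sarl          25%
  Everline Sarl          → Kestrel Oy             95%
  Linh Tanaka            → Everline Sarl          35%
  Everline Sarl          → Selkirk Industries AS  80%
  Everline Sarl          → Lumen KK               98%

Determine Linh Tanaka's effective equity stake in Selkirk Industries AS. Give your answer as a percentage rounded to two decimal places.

Linh reaches Selkirk along 2 paths.
Via Everline: 35% × 80% = 28%.
Via Oakfield → Everline: 85% × 40% × 80% = 27.2%.
Total: 28% + 27.2% = 55.2%.
Rounded: 55.20%.

55.20%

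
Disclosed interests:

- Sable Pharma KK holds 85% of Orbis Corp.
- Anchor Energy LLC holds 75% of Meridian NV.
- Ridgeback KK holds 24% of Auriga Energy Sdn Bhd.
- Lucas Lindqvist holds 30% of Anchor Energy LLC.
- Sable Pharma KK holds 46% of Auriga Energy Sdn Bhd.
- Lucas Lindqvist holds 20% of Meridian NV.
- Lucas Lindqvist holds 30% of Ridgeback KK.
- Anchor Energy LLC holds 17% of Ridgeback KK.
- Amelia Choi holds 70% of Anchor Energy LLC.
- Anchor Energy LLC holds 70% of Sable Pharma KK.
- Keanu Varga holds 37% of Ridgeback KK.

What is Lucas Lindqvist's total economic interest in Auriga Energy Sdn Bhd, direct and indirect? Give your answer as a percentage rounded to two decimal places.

Lucas reaches Auriga along 3 paths.
Via Ridgeback: 30% × 24% = 7.2%.
Via Anchor → Ridgeback: 30% × 17% × 24% = 1.224%.
Via Anchor → Sable: 30% × 70% × 46% = 9.66%.
Total: 7.2% + 1.224% + 9.66% = 18.084%.
Rounded: 18.08%.

18.08%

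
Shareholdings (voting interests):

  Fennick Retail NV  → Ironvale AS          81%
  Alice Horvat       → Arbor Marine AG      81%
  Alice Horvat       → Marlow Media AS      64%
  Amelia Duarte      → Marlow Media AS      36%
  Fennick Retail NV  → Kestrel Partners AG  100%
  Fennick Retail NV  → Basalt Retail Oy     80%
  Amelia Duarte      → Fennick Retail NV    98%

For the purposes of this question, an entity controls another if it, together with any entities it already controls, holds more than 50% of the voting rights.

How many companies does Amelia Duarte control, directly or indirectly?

Amelia holds 98% of Fennick, so Amelia controls Fennick.
Fennick holds 80% of Basalt, so Amelia controls Basalt.
Fennick holds 81% of Ironvale, so Amelia controls Ironvale.
Fennick holds 100% of Kestrel, so Amelia controls Kestrel.
No other company's threshold is met.
Amelia controls 4 companies.

4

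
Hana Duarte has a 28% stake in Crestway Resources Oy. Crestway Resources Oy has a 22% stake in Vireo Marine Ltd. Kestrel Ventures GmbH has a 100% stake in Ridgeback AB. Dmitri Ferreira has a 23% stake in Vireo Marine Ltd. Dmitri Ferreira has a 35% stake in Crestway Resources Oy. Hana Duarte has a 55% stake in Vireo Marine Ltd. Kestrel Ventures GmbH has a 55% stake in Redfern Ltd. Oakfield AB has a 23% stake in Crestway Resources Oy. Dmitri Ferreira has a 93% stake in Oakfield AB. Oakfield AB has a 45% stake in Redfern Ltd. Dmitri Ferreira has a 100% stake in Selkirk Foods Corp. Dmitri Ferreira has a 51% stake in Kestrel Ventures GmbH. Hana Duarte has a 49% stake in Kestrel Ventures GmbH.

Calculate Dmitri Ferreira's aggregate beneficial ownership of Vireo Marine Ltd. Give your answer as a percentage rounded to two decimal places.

35.41%

Dmitri reaches Vireo along 3 paths.
Via Oakfield → Crestway: 93% × 23% × 22% = 4.7058%.
Via Crestway: 35% × 22% = 7.7%.
Direct stake: 23% = 23%.
Total: 4.7058% + 7.7% + 23% = 35.4058%.
Rounded: 35.41%.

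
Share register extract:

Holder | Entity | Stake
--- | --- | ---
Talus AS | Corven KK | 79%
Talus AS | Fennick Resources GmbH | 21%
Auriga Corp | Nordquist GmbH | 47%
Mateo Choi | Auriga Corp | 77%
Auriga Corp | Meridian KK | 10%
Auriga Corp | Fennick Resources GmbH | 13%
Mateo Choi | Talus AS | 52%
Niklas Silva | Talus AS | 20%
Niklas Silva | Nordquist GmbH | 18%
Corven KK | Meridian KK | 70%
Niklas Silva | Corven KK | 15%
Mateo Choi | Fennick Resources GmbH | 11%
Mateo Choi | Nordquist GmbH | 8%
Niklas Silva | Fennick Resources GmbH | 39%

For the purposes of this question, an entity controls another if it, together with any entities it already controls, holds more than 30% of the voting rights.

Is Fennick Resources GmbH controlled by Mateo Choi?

Mateo holds 52% of Talus, so Mateo controls Talus.
Mateo holds 77% of Auriga, so Mateo controls Auriga.
Talus and Auriga and Mateo together hold 21% + 13% + 11% = 45% of Fennick, so Mateo controls Fennick.

Yes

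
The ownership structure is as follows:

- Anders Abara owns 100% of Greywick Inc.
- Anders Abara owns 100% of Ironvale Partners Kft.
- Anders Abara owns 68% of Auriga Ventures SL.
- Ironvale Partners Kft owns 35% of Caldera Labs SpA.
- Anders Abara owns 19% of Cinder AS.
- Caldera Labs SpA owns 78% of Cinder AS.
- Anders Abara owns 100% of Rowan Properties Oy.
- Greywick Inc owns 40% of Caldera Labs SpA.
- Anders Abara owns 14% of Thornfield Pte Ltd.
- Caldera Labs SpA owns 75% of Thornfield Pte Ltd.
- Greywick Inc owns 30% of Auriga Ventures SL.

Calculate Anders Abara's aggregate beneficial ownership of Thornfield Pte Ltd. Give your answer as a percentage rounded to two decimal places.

70.25%

Anders reaches Thornfield along 3 paths.
Via Ironvale → Caldera: 100% × 35% × 75% = 26.25%.
Via Greywick → Caldera: 100% × 40% × 75% = 30%.
Direct stake: 14% = 14%.
Total: 26.25% + 30% + 14% = 70.25%.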